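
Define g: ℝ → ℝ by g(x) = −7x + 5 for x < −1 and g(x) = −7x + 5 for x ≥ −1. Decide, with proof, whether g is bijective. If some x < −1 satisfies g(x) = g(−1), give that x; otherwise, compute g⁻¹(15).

-10/7

Both pieces are strictly decreasing (slopes −7 and −7), so each is injective on its own interval.
The left piece maps (−∞, −1) onto (12, ∞); the right piece maps [−1, ∞) onto (−∞, 12].
Since 12 = 12, the images partition ℝ: g is injective and surjective, hence bijective.
Because the two images are disjoint, no x < −1 has g(x) = g(−1), so we compute g⁻¹(15): 15 lies in (12, ∞), so solve −7x + 5 = 15: x = (15 − 5)/(−7) = −10/7.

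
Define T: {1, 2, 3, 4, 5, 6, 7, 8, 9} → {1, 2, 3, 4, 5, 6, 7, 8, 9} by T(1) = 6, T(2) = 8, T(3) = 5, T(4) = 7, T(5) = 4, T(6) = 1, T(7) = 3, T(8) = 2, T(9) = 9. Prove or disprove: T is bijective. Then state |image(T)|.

9

The values 6, 8, 5, 7, 4, 1, 3, 2, 9 are a permutation of {1, 2, 3, 4, 5, 6, 7, 8, 9}: each element appears exactly once.
So T is injective and surjective, hence bijective.
The image of T is {1, 2, 3, 4, 5, 6, 7, 8, 9}, which has 9 elements.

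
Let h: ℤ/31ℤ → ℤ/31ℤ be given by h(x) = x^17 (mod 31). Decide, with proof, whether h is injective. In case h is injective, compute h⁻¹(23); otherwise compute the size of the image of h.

15

Since 31 is prime, the nonzero elements of ℤ/31ℤ form a cyclic group of order 30.
As gcd(17, 30) = 1, raising to the 17th power is a bijection on this group: if a^17 ≡ b^17 then (ab^{−1})^17 = 1, and the only element of order dividing gcd(17, 30) = 1 is 1, so a = b.
With h(0) = 0 this makes h injective on all of ℤ/31ℤ, hence bijective (finite equal-size domain and codomain). In particular h is injective.
Since h is injective, we find the preimage of 23. The inverse of x ↦ x^17 on (ℤ/31ℤ)^× is x ↦ x^23, because 17·23 = 391 = 13·30 + 1 ≡ 1 (mod 30) and x^{30} = 1 for x ≠ 0 (Fermat). So h⁻¹(23) = 23^23 mod 31.
Repeated squaring mod 31: 23^1 ≡ 23, 23^2 ≡ 23² = 529 ≡ 2, 23^4 ≡ 2² = 4, 23^8 ≡ 4² = 16, 23^16 ≡ 16² = 256 ≡ 8. Since 23 = 16 + 4 + 2 + 1, 23^23 ≡ 8·4·2·23: 8·4 = 32 ≡ 1, then 1·2 = 2, then 2·23 = 46 ≡ 15. So 23^23 ≡ 15 (mod 31).
Hence h⁻¹(23) = 15.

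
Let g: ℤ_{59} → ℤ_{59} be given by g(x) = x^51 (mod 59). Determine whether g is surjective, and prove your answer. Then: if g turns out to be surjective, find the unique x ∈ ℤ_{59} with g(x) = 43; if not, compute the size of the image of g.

13

Since 59 is prime, the nonzero elements of ℤ_{59} form a cyclic group of order 58.
As gcd(51, 58) = 1, raising to the 51st power is a bijection on this group: if x_1^51 ≡ x_2^51 then (x_1x_2^{−1})^51 = 1, and the only element of order dividing gcd(51, 58) = 1 is 1, so x_1 = x_2.
With g(0) = 0 this makes g injective on all of ℤ_{59}, hence bijective (finite equal-size domain and codomain). In particular g is surjective.
Since g is surjective, we find the preimage of 43. The inverse of x ↦ x^51 on (ℤ_{59})^× is x ↦ x^33, because 51·33 = 1683 = 29·58 + 1 ≡ 1 (mod 58) and x^{58} = 1 for x ≠ 0 (Fermat). So g⁻¹(43) = 43^33 mod 59.
Repeated squaring mod 59: 43^1 ≡ 43, 43^2 ≡ 43² = 1849 ≡ 20, 43^4 ≡ 20² = 400 ≡ 46, 43^8 ≡ 46² = 2116 ≡ 51, 43^16 ≡ 51² = 2601 ≡ 5, 43^32 ≡ 5² = 25. Since 33 = 32 + 1, 43^33 ≡ 25·43: 25·43 = 1075 ≡ 13. So 43^33 ≡ 13 (mod 59).
Hence g⁻¹(43) = 13.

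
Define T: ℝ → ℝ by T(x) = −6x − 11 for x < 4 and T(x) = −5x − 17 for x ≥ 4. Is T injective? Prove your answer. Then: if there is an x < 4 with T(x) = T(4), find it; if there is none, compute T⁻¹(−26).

5/2

Both pieces are strictly decreasing (slopes −6 and −5), so each is injective on its own interval.
The left piece maps (−∞, 4) onto (−35, ∞); the right piece maps [4, ∞) onto (−∞, −37].
These images are disjoint, so no value is attained by both pieces. Hence T is injective.
Because the two images are disjoint, no x < 4 has T(x) = T(4), so we compute T⁻¹(−26): −26 lies in (−35, ∞), so solve −6x − 11 = −26: x = (−26 + 11)/(−6) = 5/2.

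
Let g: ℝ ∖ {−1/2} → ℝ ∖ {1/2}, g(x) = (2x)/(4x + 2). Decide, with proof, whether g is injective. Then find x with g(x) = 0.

0

Suppose g(s) = g(t). Cross-multiplying: (2s)(4t + 2) = (2t)(4s + 2).
Expanding both sides and cancelling the symmetric terms leaves 4·(s − t) = 0. Since 4 ≠ 0, s = t. Thus g is injective.
Solving g(x) = 0: cross-multiplying gives 2x = 0(4x + 2), which rearranges to 2x = 0, so x = 0.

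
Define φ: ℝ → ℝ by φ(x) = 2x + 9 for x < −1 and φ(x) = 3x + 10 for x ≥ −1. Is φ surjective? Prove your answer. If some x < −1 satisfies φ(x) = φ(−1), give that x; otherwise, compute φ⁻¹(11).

1/3

Both pieces are strictly increasing (slopes 2 and 3), so each is injective on its own interval.
The left piece maps (−∞, −1) onto (−∞, 7); the right piece maps [−1, ∞) onto [7, ∞).
These images together cover ℝ, so φ is surjective.
Because the two images are disjoint, no x < −1 has φ(x) = φ(−1), so we compute φ⁻¹(11): 11 lies in [7, ∞), so solve 3x + 10 = 11: x = (11 − 10)/3 = 1/3.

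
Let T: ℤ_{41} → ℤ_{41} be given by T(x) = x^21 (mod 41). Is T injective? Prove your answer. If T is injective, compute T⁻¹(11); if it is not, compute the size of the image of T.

30

Since 41 is prime, the nonzero elements of ℤ_{41} form a cyclic group of order 40.
As gcd(21, 40) = 1, raising to the 21st power is a bijection on this group: if x_1^21 ≡ x_2^21 then (x_1x_2^{−1})^21 = 1, and the only element of order dividing gcd(21, 40) = 1 is 1, so x_1 = x_2.
With T(0) = 0 this makes T injective on all of ℤ_{41}, hence bijective (finite equal-size domain and codomain). In particular T is injective.
Since T is injective, we find the preimage of 11. The inverse of x ↦ x^21 on (ℤ_{41})^× is x ↦ x^21, because 21·21 = 441 = 11·40 + 1 ≡ 1 (mod 40) and x^{40} = 1 for x ≠ 0 (Fermat). So T⁻¹(11) = 11^21 mod 41.
Repeated squaring mod 41: 11^1 ≡ 11, 11^2 ≡ 11² = 121 ≡ 39, 11^4 ≡ 39² = 1521 ≡ 4, 11^8 ≡ 4² = 16, 11^16 ≡ 16² = 256 ≡ 10. Since 21 = 16 + 4 + 1, 11^21 ≡ 10·4·11: 10·4 = 40, then 40·11 = 440 ≡ 30. So 11^21 ≡ 30 (mod 41).
Hence T⁻¹(11) = 30.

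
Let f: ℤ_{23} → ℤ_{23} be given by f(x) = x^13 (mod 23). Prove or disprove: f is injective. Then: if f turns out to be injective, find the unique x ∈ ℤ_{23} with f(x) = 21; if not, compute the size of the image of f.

Since 23 is prime, the nonzero elements of ℤ_{23} form a cyclic group of order 22.
As gcd(13, 22) = 1, raising to the 13th power is a bijection on this group: if x_1^13 ≡ x_2^13 then (x_1x_2^{−1})^13 = 1, and the only element of order dividing gcd(13, 22) = 1 is 1, so x_1 = x_2.
With f(0) = 0 this makes f injective on all of ℤ_{23}, hence bijective (finite equal-size domain and codomain). In particular f is injective.
Since f is injective, we find the preimage of 21. The inverse of x ↦ x^13 on (ℤ_{23})^× is x ↦ x^17, because 13·17 = 221 = 10·22 + 1 ≡ 1 (mod 22) and x^{22} = 1 for x ≠ 0 (Fermat). So f⁻¹(21) = 21^17 mod 23.
Repeated squaring mod 23: 21^1 ≡ 21, 21^2 ≡ 21² = 441 ≡ 4, 21^4 ≡ 4² = 16, 21^8 ≡ 16² = 256 ≡ 3, 21^16 ≡ 3² = 9. Since 17 = 16 + 1, 21^17 ≡ 9·21: 9·21 = 189 ≡ 5. So 21^17 ≡ 5 (mod 23).
Hence f⁻¹(21) = 5.

5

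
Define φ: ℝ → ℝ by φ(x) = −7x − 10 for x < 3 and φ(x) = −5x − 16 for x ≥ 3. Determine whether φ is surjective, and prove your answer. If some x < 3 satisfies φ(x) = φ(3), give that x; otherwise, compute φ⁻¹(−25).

15/7

Both pieces are strictly decreasing (slopes −7 and −5), so each is injective on its own interval.
The left piece maps (−∞, 3) onto (−31, ∞); the right piece maps [3, ∞) onto (−∞, −31].
These images together cover ℝ, so φ is surjective.
Because the two images are disjoint, no x < 3 has φ(x) = φ(3), so we compute φ⁻¹(−25): −25 lies in (−31, ∞), so solve −7x − 10 = −25: x = (−25 + 10)/(−7) = 15/7.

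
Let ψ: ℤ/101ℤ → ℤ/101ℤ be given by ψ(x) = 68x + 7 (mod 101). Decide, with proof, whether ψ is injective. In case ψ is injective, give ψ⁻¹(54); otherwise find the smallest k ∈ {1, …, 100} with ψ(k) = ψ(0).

20

By definition, ψ is injective when ψ(a) = ψ(b) forces a = b.
If ψ(a) = ψ(b), then 68a ≡ 68b (mod 101). Because gcd(68, 101) = 1, we may cancel 68 to get a ≡ b (mod 101).
Therefore ψ is injective.
We now compute 68⁻¹ mod 101 explicitly. Euclid's algorithm: 101 = 1·68 + 33, 68 = 2·33 + 2, 33 = 16·2 + 1; back-substituting gives 1 = 52·68 − 35·101, so 68⁻¹ ≡ 52 (mod 101).
Since ψ is injective, we compute ψ⁻¹(54): solve 68x + 7 ≡ 54 (mod 101), i.e. 68x ≡ 47 (mod 101).
Multiplying by 68⁻¹ = 52 gives x ≡ 52·47 = 2444 = 24·101 + 20 ≡ 20 (mod 101).
Check: ψ(20) = 68·20 + 7 = 1367 = 13·101 + 54 ≡ 54 (mod 101).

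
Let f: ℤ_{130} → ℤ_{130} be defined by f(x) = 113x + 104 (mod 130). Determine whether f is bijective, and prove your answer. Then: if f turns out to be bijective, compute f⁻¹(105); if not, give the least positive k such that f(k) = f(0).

107

If f(s) = f(t), then 113s ≡ 113t (mod 130). Because gcd(113, 130) = 1, we may cancel 113 to get s ≡ t (mod 130).
We now compute 113⁻¹ mod 130 explicitly. Euclid's algorithm: 130 = 1·113 + 17, 113 = 6·17 + 11, 17 = 1·11 + 6, 11 = 1·6 + 5, 6 = 1·5 + 1; back-substituting gives 1 = 107·113 − 93·130, so 113⁻¹ ≡ 107 (mod 130).
For any y ∈ ℤ_{130}, x = 107(y − 104) mod 130 satisfies f(x) = 113·107(y − 104) + 104 ≡ y (since 113·107 ≡ 1 mod 130). So every y has a preimage.
Therefore f is bijective.
Since f is bijective, we compute f⁻¹(105): solve 113x + 104 ≡ 105 (mod 130), i.e. 113x ≡ 1 (mod 130).
Multiplying by 113⁻¹ = 107 gives x ≡ 107·1 = 107 ≡ 107 (mod 130).
Check: f(107) = 113·107 + 104 = 12195 = 93·130 + 105 ≡ 105 (mod 130).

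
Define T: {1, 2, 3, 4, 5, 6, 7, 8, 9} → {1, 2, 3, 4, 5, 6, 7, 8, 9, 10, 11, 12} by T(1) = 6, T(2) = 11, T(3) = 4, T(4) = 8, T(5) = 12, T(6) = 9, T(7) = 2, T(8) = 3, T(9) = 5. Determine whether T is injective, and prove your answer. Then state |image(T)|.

9

The values T(1), …, T(9) are 6, 11, 4, 8, 12, 9, 2, 3, 5 — all distinct.
So T(s) = T(t) only when s = t, and T is injective.
The image of T is {2, 3, 4, 5, 6, 8, 9, 11, 12}, which has 9 elements.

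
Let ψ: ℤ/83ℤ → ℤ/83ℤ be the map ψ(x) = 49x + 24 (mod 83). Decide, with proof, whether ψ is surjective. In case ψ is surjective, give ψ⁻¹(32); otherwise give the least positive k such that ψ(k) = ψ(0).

Since gcd(49, 83) = 1, 49 is invertible modulo 83. Euclid's algorithm: 83 = 1·49 + 34, 49 = 1·34 + 15, 34 = 2·15 + 4, 15 = 3·4 + 3, 4 = 1·3 + 1; back-substituting gives 1 = 61·49 − 36·83, so 49⁻¹ ≡ 61 (mod 83).
For any y ∈ ℤ/83ℤ, x = 61(y − 24) mod 83 satisfies ψ(x) = 49·61(y − 24) + 24 ≡ y (since 49·61 ≡ 1 mod 83). So every y has a preimage.
Thus ψ is surjective.
Since ψ is surjective, we find ψ⁻¹(32): we need 49x ≡ 32 − 24 ≡ 8 (mod 83). Using 49⁻¹ = 61: x ≡ 61·8 = 488 = 5·83 + 73, so x = 73.
Check: ψ(73) = 49·73 + 24 = 3601 = 43·83 + 32 ≡ 32 (mod 83).

73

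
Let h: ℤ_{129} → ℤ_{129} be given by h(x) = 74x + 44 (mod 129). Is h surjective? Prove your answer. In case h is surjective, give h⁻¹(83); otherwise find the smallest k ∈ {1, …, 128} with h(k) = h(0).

Recall that surjectivity means every element of the codomain has a preimage under h.
Since gcd(74, 129) = 1, 74 is invertible modulo 129. Euclid's algorithm: 129 = 1·74 + 55, 74 = 1·55 + 19, 55 = 2·19 + 17, 19 = 1·17 + 2, 17 = 8·2 + 1; back-substituting gives 1 = 68·74 − 39·129, so 74⁻¹ ≡ 68 (mod 129).
Then y ↦ 68(y − 44) is a two-sided inverse to h, so every y ∈ ℤ_{129} has a preimage.
Thus h is surjective.
Since h is surjective, we compute h⁻¹(83): solve 74x + 44 ≡ 83 (mod 129), i.e. 74x ≡ 39 (mod 129).
Multiplying by 74⁻¹ = 68 gives x ≡ 68·39 = 2652 = 20·129 + 72 ≡ 72 (mod 129).
Check: h(72) = 74·72 + 44 = 5372 = 41·129 + 83 ≡ 83 (mod 129).

72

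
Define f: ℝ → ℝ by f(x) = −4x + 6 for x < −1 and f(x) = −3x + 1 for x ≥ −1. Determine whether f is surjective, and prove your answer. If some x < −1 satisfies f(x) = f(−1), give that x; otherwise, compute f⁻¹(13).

Both pieces are strictly decreasing (slopes −4 and −3), so each is injective on its own interval.
The left piece maps (−∞, −1) onto (10, ∞); the right piece maps [−1, ∞) onto (−∞, 4].
The union (10, ∞) ∪ (−∞, 4] omits the interval between 10 and 4; in particular 10 has no preimage. So f is not surjective.
Because the two images are disjoint, no x < −1 has f(x) = f(−1), so we compute f⁻¹(13): 13 lies in (10, ∞), so solve −4x + 6 = 13: x = (13 − 6)/(−4) = −7/4.

-7/4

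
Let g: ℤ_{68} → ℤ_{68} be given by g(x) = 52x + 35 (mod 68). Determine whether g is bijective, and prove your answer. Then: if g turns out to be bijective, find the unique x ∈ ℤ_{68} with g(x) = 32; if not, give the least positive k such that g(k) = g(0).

17

Recall that injectivity means: for all s, t in the domain, g(s) = g(t) implies s = t.
We have gcd(52, 68) = 4 > 1. Taking s = 0 and t = 17: g(0) = 35 and g(17) = 52·17 + 35 = 919 ≡ 35 (mod 68).
So g(0) = g(17) while 0 ≠ 17, thus g is not injective, hence not bijective.
Since g is not bijective, we find the least positive k with g(k) = g(0): this means 52k ≡ 0 (mod 68), i.e. 68 ∣ 52k. Since gcd(52, 68) = 4, dividing through by 4 this holds exactly when 17 ∣ 13k, and as gcd(13, 17) = 1, exactly when 17 ∣ k.
The smallest positive such k is 17.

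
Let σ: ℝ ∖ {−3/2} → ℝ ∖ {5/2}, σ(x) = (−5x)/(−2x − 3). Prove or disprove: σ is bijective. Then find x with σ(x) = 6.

-18/7

Suppose σ(a) = σ(b). Cross-multiplying: (−5a)(−2b − 3) = (−5b)(−2a − 3).
Expanding both sides and cancelling the symmetric terms leaves 15·(a − b) = 0. Since 15 ≠ 0, a = b. Therefore σ is injective.
For any y ≠ 5/2, solving y(−2x − 3) = −5x for x gives a well-defined x ≠ −3/2. So σ is surjective.
So σ is bijective.
Solving σ(x) = 6: cross-multiplying gives −5x = 6(−2x − 3), which rearranges to 7x = −18, so x = −18/7.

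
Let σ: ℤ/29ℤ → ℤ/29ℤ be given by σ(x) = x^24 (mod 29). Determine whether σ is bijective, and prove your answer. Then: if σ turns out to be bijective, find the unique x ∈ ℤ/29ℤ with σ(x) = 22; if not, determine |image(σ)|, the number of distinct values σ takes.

8

σ(2): Repeated squaring mod 29: 2^1 ≡ 2, 2^2 ≡ 2² = 4, 2^4 ≡ 4² = 16, 2^8 ≡ 16² = 256 ≡ 24, 2^16 ≡ 24² = 576 ≡ 25. Since 24 = 16 + 8, 2^24 ≡ 25·24: 25·24 = 600 ≡ 20. So 2^24 ≡ 20 (mod 29).
σ(5): Repeated squaring mod 29: 5^1 ≡ 5, 5^2 ≡ 5² = 25, 5^4 ≡ 25² = 625 ≡ 16, 5^8 ≡ 16² = 256 ≡ 24, 5^16 ≡ 24² = 576 ≡ 25. Since 24 = 16 + 8, 5^24 ≡ 25·24: 25·24 = 600 ≡ 20. So 5^24 ≡ 20 (mod 29).
So σ(2) = σ(5) = 20 while 2 ≠ 5, therefore σ is not injective, hence not bijective.
Since σ is not bijective, we determine |image(σ)|. Computing x^24 mod 29 for each x (by repeated squaring, reducing mod 29 at every step), the values σ(0), σ(1), …, σ(28) are: 0, 1, 20, 24, 23, 20, 16, 24, 25, 25, 23, 7, 1, 7, 16, 16, 7, 1, 7, 23, 25, 25, 24, 16, 20, 23, 24, 20, 1.
The distinct values are {0, 1, 7, 16, 20, 23, 24, 25}; there are 8 of them.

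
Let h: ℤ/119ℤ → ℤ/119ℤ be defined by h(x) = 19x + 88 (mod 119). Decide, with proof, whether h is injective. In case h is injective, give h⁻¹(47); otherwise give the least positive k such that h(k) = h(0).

Suppose h(u) = h(v) in ℤ/119ℤ. Then 19u + 88 ≡ 19v + 88 (mod 119), therefore 19(u − v) ≡ 0 (mod 119).
Since gcd(19, 119) = 1, 19 is invertible modulo 119, so u − v ≡ 0 (mod 119), i.e. u = v.
Therefore h is injective.
We now compute 19⁻¹ mod 119 explicitly. Euclid's algorithm: 119 = 6·19 + 5, 19 = 3·5 + 4, 5 = 1·4 + 1; back-substituting gives 1 = 94·19 − 15·119, so 19⁻¹ ≡ 94 (mod 119).
Since h is injective, we compute h⁻¹(47): solve 19x + 88 ≡ 47 (mod 119), i.e. 19x ≡ 78 (mod 119).
Multiplying by 19⁻¹ = 94 gives x ≡ 94·78 = 7332 = 61·119 + 73 ≡ 73 (mod 119).
Check: h(73) = 19·73 + 88 = 1475 = 12·119 + 47 ≡ 47 (mod 119).

73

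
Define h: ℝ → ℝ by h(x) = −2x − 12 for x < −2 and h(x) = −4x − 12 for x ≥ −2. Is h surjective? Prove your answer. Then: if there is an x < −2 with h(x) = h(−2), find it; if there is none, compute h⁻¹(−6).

Both pieces are strictly decreasing (slopes −2 and −4), so each is injective on its own interval.
The left piece maps (−∞, −2) onto (−8, ∞); the right piece maps [−2, ∞) onto (−∞, −4].
The union (−8, ∞) ∪ (−∞, −4] covers ℝ, so h is surjective.
For the follow-up: the images overlap, so an x < −2 with h(x) = h(−2) exists. h(−2) = −4; solving −2x − 12 = −4 for x < −2 gives x = (−4 + 12)/(−2) = −4.

-4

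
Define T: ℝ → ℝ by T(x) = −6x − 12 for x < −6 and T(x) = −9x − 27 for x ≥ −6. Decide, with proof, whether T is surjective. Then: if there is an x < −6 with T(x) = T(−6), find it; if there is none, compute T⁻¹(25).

-13/2

Both pieces are strictly decreasing (slopes −6 and −9), so each is injective on its own interval.
The left piece maps (−∞, −6) onto (24, ∞); the right piece maps [−6, ∞) onto (−∞, 27].
The union (24, ∞) ∪ (−∞, 27] covers ℝ, so T is surjective.
For the follow-up: the images overlap, so an x < −6 with T(x) = T(−6) exists. T(−6) = 27; solving −6x − 12 = 27 for x < −6 gives x = (27 + 12)/(−6) = −13/2.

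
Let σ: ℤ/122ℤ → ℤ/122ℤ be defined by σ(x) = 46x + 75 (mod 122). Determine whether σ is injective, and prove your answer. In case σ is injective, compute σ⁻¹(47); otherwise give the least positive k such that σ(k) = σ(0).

61

By definition, σ is injective when σ(x_1) = σ(x_2) forces x_1 = x_2.
We have gcd(46, 122) = 2 > 1. Taking x_1 = 0 and x_2 = 61: σ(0) = 75 and σ(61) = 46·61 + 75 = 2881 ≡ 75 (mod 122).
So σ(0) = σ(61) while 0 ≠ 61, so σ is not injective.
Since σ is not injective, we find the least positive k with σ(k) = σ(0): this means 46k ≡ 0 (mod 122), i.e. 122 ∣ 46k. Since gcd(46, 122) = 2, dividing through by 2 this holds exactly when 61 ∣ 23k, and as gcd(23, 61) = 1, exactly when 61 ∣ k.
The smallest positive such k is 61.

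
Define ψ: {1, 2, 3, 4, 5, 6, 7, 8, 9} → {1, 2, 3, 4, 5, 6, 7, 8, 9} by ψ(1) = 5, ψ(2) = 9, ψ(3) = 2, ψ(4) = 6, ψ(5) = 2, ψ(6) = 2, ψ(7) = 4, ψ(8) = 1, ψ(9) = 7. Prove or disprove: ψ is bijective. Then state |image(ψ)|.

ψ(3) = 2 = ψ(5) with 3 ≠ 5, so ψ is not injective, hence not bijective.
The image of ψ is {1, 2, 4, 5, 6, 7, 9}, which has 7 elements.

7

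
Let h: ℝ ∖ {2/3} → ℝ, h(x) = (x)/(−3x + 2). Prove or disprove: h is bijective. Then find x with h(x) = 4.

8/13

If h(x) = −1/3, cross-multiplying gives −3(x) = 1(−3x + 2), which simplifies to 0 = 2 — false.  So −1/3 has no preimage and h is not surjective.
So h is not bijective.
Solving h(x) = 4: cross-multiplying gives x = 4(−3x + 2), which rearranges to 13x = 8, so x = 8/13.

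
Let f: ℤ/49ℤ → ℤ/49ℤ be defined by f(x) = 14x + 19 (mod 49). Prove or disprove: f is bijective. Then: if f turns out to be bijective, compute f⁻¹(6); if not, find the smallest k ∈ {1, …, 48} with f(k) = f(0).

We have gcd(14, 49) = 7 > 1. Taking s = 0 and t = 7: f(0) = 19 and f(7) = 14·7 + 19 = 117 ≡ 19 (mod 49).
So f(0) = f(7) while 0 ≠ 7, thus f is not injective, hence not bijective.
Since f is not bijective, we find the least positive k with f(k) = f(0): this means 14k ≡ 0 (mod 49), i.e. 49 ∣ 14k. Since gcd(14, 49) = 7, dividing through by 7 this holds exactly when 7 ∣ 2k, and as gcd(2, 7) = 1, exactly when 7 ∣ k.
The smallest positive such k is 7.

7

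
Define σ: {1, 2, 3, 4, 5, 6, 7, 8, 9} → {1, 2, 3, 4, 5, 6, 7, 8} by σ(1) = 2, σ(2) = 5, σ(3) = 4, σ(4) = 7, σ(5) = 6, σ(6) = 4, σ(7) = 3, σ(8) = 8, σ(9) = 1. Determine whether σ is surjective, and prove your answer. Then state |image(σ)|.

Every element of the codomain has a preimage: 1 = σ(9), 2 = σ(1), 3 = σ(7), 4 = σ(3), 5 = σ(2), 6 = σ(5), 7 = σ(4), 8 = σ(8).
Thus σ is surjective.
The image of σ is {1, 2, 3, 4, 5, 6, 7, 8}, which has 8 elements.

8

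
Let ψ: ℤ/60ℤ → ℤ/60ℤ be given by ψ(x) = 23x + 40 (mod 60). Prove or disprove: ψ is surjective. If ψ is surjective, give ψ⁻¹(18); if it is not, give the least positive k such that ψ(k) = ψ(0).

46

Since gcd(23, 60) = 1, 23 is invertible modulo 60. Euclid's algorithm: 60 = 2·23 + 14, 23 = 1·14 + 9, 14 = 1·9 + 5, 9 = 1·5 + 4, 5 = 1·4 + 1; back-substituting gives 1 = 47·23 − 18·60, so 23⁻¹ ≡ 47 (mod 60).
For any y ∈ ℤ/60ℤ, x = 47(y − 40) mod 60 satisfies ψ(x) = 23·47(y − 40) + 40 ≡ y (since 23·47 ≡ 1 mod 60). So every y has a preimage.
Therefore ψ is surjective.
Since ψ is surjective, we compute ψ⁻¹(18): solve 23x + 40 ≡ 18 (mod 60), i.e. 23x ≡ 38 (mod 60).
Multiplying by 23⁻¹ = 47 gives x ≡ 47·38 = 1786 = 29·60 + 46 ≡ 46 (mod 60).
Check: ψ(46) = 23·46 + 40 = 1098 = 18·60 + 18 ≡ 18 (mod 60).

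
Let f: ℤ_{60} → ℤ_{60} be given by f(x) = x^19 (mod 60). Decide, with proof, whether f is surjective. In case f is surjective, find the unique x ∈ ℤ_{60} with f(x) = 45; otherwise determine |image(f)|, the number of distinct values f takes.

f(0) = 0^19 = 0.
f(30): Repeated squaring mod 60: 30^1 ≡ 30, 30^2 ≡ 30² = 900 ≡ 0, 30^4 ≡ 0² = 0, 30^8 ≡ 0² = 0, 30^16 ≡ 0² = 0. Since 19 = 16 + 2 + 1, 30^19 ≡ 0·0·30: 0·0 = 0, then 0·30 = 0. So 30^19 ≡ 0 (mod 60).
So f(0) = f(30) = 0 while 0 ≠ 30, hence f is not injective.
A non-injective map from the 60-element set ℤ_{60} to itself takes at most 59 distinct values, so it cannot be surjective. Hence f is not surjective.
Since f is not surjective, we determine |image(f)|. Computing x^19 mod 60 for each x (by repeated squaring, reducing mod 60 at every step), the values f(0), f(1), …, f(59) are: 0, 1, 8, 27, 4, 5, 36, 43, 32, 9, 40, 11, 48, 37, 44, 15, 16, 53, 12, 19, 20, 21, 28, 47, 24, 25, 56, 3, 52, 29, 0, 31, 8, 57, 4, 35, 36, 13, 32, 39, 40, 41, 48, 7, 44, 45, 16, 23, 12, 49, 20, 51, 28, 17, 24, 55, 56, 33, 52, 59.
The distinct values are {0, 1, 3, 4, 5, 7, 8, 9, 11, 12, 13, 15, 16, 17, 19, 20, 21, 23, 24, 25, 27, 28, 29, 31, 32, 33, 35, 36, 37, 39, 40, 41, 43, 44, 45, 47, 48, 49, 51, 52, 53, 55, 56, 57, 59}; there are 45 of them.

45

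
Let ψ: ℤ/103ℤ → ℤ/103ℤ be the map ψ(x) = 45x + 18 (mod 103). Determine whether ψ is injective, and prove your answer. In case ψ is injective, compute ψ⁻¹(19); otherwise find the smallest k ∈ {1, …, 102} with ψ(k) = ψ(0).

87

If ψ(u) = ψ(v), then 45u ≡ 45v (mod 103). Because gcd(45, 103) = 1, we may cancel 45 to get u ≡ v (mod 103).
Thus ψ is injective.
We now compute 45⁻¹ mod 103 explicitly. Euclid's algorithm: 103 = 2·45 + 13, 45 = 3·13 + 6, 13 = 2·6 + 1; back-substituting gives 1 = 87·45 − 38·103, so 45⁻¹ ≡ 87 (mod 103).
Since ψ is injective, we find ψ⁻¹(19): we need 45x ≡ 19 − 18 ≡ 1 (mod 103). Using 45⁻¹ = 87: x ≡ 87·1 = 87, so x = 87.
Check: ψ(87) = 45·87 + 18 = 3933 = 38·103 + 19 ≡ 19 (mod 103).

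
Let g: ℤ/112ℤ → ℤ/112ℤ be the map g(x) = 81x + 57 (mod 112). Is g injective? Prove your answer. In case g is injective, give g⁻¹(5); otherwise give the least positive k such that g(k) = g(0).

92

Recall that g is injective if g(s) = g(t) implies s = t.
Suppose g(s) = g(t) in ℤ/112ℤ. Then 81s + 57 ≡ 81t + 57 (mod 112), hence 81(s − t) ≡ 0 (mod 112).
Since gcd(81, 112) = 1, 81 is invertible modulo 112, thus s − t ≡ 0 (mod 112), i.e. s = t.
Hence g is injective.
We now compute 81⁻¹ mod 112 explicitly. Euclid's algorithm: 112 = 1·81 + 31, 81 = 2·31 + 19, 31 = 1·19 + 12, 19 = 1·12 + 7, 12 = 1·7 + 5, 7 = 1·5 + 2, 5 = 2·2 + 1; back-substituting gives 1 = 65·81 − 47·112, so 81⁻¹ ≡ 65 (mod 112).
Since g is injective, we compute g⁻¹(5): solve 81x + 57 ≡ 5 (mod 112), i.e. 81x ≡ 60 (mod 112).
Multiplying by 81⁻¹ = 65 gives x ≡ 65·60 = 3900 = 34·112 + 92 ≡ 92 (mod 112).
Check: g(92) = 81·92 + 57 = 7509 = 67·112 + 5 ≡ 5 (mod 112).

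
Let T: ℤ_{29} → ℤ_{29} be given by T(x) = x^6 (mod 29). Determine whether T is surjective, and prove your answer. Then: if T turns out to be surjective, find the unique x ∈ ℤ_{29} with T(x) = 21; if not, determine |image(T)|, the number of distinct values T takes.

T(14): Repeated squaring mod 29: 14^1 ≡ 14, 14^2 ≡ 14² = 196 ≡ 22, 14^4 ≡ 22² = 484 ≡ 20. Since 6 = 4 + 2, 14^6 ≡ 20·22: 20·22 = 440 ≡ 5. So 14^6 ≡ 5 (mod 29).
T(15): Repeated squaring mod 29: 15^1 ≡ 15, 15^2 ≡ 15² = 225 ≡ 22, 15^4 ≡ 22² = 484 ≡ 20. Since 6 = 4 + 2, 15^6 ≡ 20·22: 20·22 = 440 ≡ 5. So 15^6 ≡ 5 (mod 29).
So T(14) = T(15) = 5 while 14 ≠ 15, therefore T is not injective.
A non-injective map from the 29-element set ℤ_{29} to itself takes at most 28 distinct values, so it cannot be surjective. So T is not surjective.
Since T is not surjective, we determine |image(T)|. Computing x^6 mod 29 for each x (by repeated squaring, reducing mod 29 at every step), the values T(0), T(1), …, T(28) are: 0, 1, 6, 4, 7, 23, 24, 25, 13, 16, 22, 9, 28, 20, 5, 5, 20, 28, 9, 22, 16, 13, 25, 24, 23, 7, 4, 6, 1.
The distinct values are {0, 1, 4, 5, 6, 7, 9, 13, 16, 20, 22, 23, 24, 25, 28}; there are 15 of them.

15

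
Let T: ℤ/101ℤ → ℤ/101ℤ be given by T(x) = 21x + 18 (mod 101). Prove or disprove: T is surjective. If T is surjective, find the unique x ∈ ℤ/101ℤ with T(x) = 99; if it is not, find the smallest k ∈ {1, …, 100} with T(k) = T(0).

76

Recall that surjectivity means every element of the codomain has a preimage under T.
Since gcd(21, 101) = 1, 21 is invertible modulo 101. Euclid's algorithm: 101 = 4·21 + 17, 21 = 1·17 + 4, 17 = 4·4 + 1; back-substituting gives 1 = 77·21 − 16·101, so 21⁻¹ ≡ 77 (mod 101).
Then y ↦ 77(y − 18) is a two-sided inverse to T, so every y ∈ ℤ/101ℤ has a preimage.
Hence T is surjective.
Since T is surjective, we compute T⁻¹(99): solve 21x + 18 ≡ 99 (mod 101), i.e. 21x ≡ 81 (mod 101).
Multiplying by 21⁻¹ = 77 gives x ≡ 77·81 = 6237 = 61·101 + 76 ≡ 76 (mod 101).
Check: T(76) = 21·76 + 18 = 1614 = 15·101 + 99 ≡ 99 (mod 101).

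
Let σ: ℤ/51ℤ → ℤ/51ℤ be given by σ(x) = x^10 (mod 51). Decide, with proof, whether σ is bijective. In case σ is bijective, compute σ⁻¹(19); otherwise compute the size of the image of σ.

σ(7): Repeated squaring mod 51: 7^1 ≡ 7, 7^2 ≡ 7² = 49, 7^4 ≡ 49² = 2401 ≡ 4, 7^8 ≡ 4² = 16. Since 10 = 8 + 2, 7^10 ≡ 16·49: 16·49 = 784 ≡ 19. So 7^10 ≡ 19 (mod 51).
σ(10): Repeated squaring mod 51: 10^1 ≡ 10, 10^2 ≡ 10² = 100 ≡ 49, 10^4 ≡ 49² = 2401 ≡ 4, 10^8 ≡ 4² = 16. Since 10 = 8 + 2, 10^10 ≡ 16·49: 16·49 = 784 ≡ 19. So 10^10 ≡ 19 (mod 51).
So σ(7) = σ(10) = 19 while 7 ≠ 10, hence σ is not injective, hence not bijective.
Since σ is not bijective, we determine |image(σ)|. Computing x^10 mod 51 for each x (by repeated squaring, reducing mod 51 at every step), the values σ(0), σ(1), …, σ(50) are: 0, 1, 4, 42, 16, 43, 15, 19, 13, 30, 19, 49, 9, 16, 25, 21, 1, 34, 18, 4, 25, 33, 43, 49, 36, 13, 13, 36, 49, 43, 33, 25, 4, 18, 34, 1, 21, 25, 16, 9, 49, 19, 30, 13, 19, 15, 43, 16, 42, 4, 1.
The distinct values are {0, 1, 4, 9, 13, 15, 16, 18, 19, 21, 25, 30, 33, 34, 36, 42, 43, 49}; there are 18 of them.

18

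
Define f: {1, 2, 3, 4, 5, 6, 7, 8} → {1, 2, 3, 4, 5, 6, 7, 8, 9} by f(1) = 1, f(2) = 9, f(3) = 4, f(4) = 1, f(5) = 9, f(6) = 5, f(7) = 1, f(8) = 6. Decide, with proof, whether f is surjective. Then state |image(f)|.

No element maps to 2, so f is not surjective.
The image of f is {1, 4, 5, 6, 9}, which has 5 elements.

5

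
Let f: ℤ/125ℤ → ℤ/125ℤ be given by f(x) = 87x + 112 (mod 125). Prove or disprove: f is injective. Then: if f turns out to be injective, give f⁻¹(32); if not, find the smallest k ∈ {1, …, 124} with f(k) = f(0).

If f(s) = f(t), then 87s ≡ 87t (mod 125). Because gcd(87, 125) = 1, we may cancel 87 to get s ≡ t (mod 125).
Hence f is injective.
We now compute 87⁻¹ mod 125 explicitly. Euclid's algorithm: 125 = 1·87 + 38, 87 = 2·38 + 11, 38 = 3·11 + 5, 11 = 2·5 + 1; back-substituting gives 1 = 23·87 − 16·125, so 87⁻¹ ≡ 23 (mod 125).
Since f is injective, we compute f⁻¹(32): solve 87x + 112 ≡ 32 (mod 125), i.e. 87x ≡ 45 (mod 125).
Multiplying by 87⁻¹ = 23 gives x ≡ 23·45 = 1035 = 8·125 + 35 ≡ 35 (mod 125).
Check: f(35) = 87·35 + 112 = 3157 = 25·125 + 32 ≡ 32 (mod 125).

35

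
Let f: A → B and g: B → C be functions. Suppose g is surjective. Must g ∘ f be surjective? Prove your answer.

not surjective

No. Take A = {0}, B = C = {0, 1}, f(0) = 0, and g = identity (surjective).
Then (g ∘ f)(0) = 0, and 1 ∈ C has no preimage under g ∘ f, so g ∘ f is not surjective.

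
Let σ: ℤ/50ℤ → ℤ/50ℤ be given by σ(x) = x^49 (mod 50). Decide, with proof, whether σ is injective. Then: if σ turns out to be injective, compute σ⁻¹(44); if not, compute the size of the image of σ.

42

σ(0) = 0^49 = 0.
σ(10): Repeated squaring mod 50: 10^1 ≡ 10, 10^2 ≡ 10² = 100 ≡ 0, 10^4 ≡ 0² = 0, 10^8 ≡ 0² = 0, 10^16 ≡ 0² = 0, 10^32 ≡ 0² = 0. Since 49 = 32 + 16 + 1, 10^49 ≡ 0·0·10: 0·0 = 0, then 0·10 = 0. So 10^49 ≡ 0 (mod 50).
So σ(0) = σ(10) = 0 while 0 ≠ 10, therefore σ is not injective.
Since σ is not injective, we determine |image(σ)|. Computing x^49 mod 50 for each x (by repeated squaring, reducing mod 50 at every step), the values σ(0), σ(1), …, σ(49) are: 0, 1, 12, 33, 44, 25, 46, 7, 28, 39, 0, 41, 2, 23, 34, 25, 36, 47, 18, 29, 0, 31, 42, 13, 24, 25, 26, 37, 8, 19, 0, 21, 32, 3, 14, 25, 16, 27, 48, 9, 0, 11, 22, 43, 4, 25, 6, 17, 38, 49.
The distinct values are {0, 1, 2, 3, 4, 6, 7, 8, 9, 11, 12, 13, 14, 16, 17, 18, 19, 21, 22, 23, 24, 25, 26, 27, 28, 29, 31, 32, 33, 34, 36, 37, 38, 39, 41, 42, 43, 44, 46, 47, 48, 49}; there are 42 of them.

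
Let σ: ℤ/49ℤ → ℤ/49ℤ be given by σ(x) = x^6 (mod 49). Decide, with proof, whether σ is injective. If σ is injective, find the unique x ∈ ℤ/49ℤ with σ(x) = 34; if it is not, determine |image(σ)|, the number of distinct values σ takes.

8

σ(3): Repeated squaring mod 49: 3^1 ≡ 3, 3^2 ≡ 3² = 9, 3^4 ≡ 9² = 81 ≡ 32. Since 6 = 4 + 2, 3^6 ≡ 32·9: 32·9 = 288 ≡ 43. So 3^6 ≡ 43 (mod 49).
σ(5): Repeated squaring mod 49: 5^1 ≡ 5, 5^2 ≡ 5² = 25, 5^4 ≡ 25² = 625 ≡ 37. Since 6 = 4 + 2, 5^6 ≡ 37·25: 37·25 = 925 ≡ 43. So 5^6 ≡ 43 (mod 49).
So σ(3) = σ(5) = 43 while 3 ≠ 5, thus σ is not injective.
Since σ is not injective, we determine |image(σ)|. Computing x^6 mod 49 for each x (by repeated squaring, reducing mod 49 at every step), the values σ(0), σ(1), …, σ(48) are: 0, 1, 15, 43, 29, 43, 8, 0, 43, 36, 8, 15, 22, 15, 0, 36, 8, 22, 1, 1, 22, 0, 29, 29, 36, 36, 29, 29, 0, 22, 1, 1, 22, 8, 36, 0, 15, 22, 15, 8, 36, 43, 0, 8, 43, 29, 43, 15, 1.
The distinct values are {0, 1, 8, 15, 22, 29, 36, 43}; there are 8 of them.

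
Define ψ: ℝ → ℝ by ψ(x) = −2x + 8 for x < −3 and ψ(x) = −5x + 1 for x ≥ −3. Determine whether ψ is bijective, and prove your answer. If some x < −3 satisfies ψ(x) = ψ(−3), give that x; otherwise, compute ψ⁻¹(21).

-4

Both pieces are strictly decreasing (slopes −2 and −5), so each is injective on its own interval.
The left piece maps (−∞, −3) onto (14, ∞); the right piece maps [−3, ∞) onto (−∞, 16].
These images overlap. In particular ψ(−3) = 16 (right piece), and solving −2x + 8 = 16 on the left piece gives x = −4 < −3.
So ψ(−4) = ψ(−3) with −4 ≠ −3, and ψ is not injective, hence not bijective. This x = −4 is the requested value below −3.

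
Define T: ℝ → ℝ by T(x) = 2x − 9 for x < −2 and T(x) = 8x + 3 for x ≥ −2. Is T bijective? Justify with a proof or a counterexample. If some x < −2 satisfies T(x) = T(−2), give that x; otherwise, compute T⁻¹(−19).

-5

Both pieces are strictly increasing (slopes 2 and 8), so each is injective on its own interval.
The left piece maps (−∞, −2) onto (−∞, −13); the right piece maps [−2, ∞) onto [−13, ∞).
Since −13 = −13, the images partition ℝ: T is injective and surjective, hence bijective.
Because the two images are disjoint, no x < −2 has T(x) = T(−2), so we compute T⁻¹(−19): −19 lies in (−∞, −13), so solve 2x − 9 = −19: x = (−19 + 9)/2 = −5.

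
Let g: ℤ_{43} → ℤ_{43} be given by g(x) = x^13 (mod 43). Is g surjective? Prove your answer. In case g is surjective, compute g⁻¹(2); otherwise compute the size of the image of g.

Since 43 is prime, the nonzero elements of ℤ_{43} form a cyclic group of order 42.
As gcd(13, 42) = 1, raising to the 13th power is a bijection on this group: if u^13 ≡ v^13 then (uv^{−1})^13 = 1, and the only element of order dividing gcd(13, 42) = 1 is 1, so u = v.
With g(0) = 0 this makes g injective on all of ℤ_{43}, hence bijective (finite equal-size domain and codomain). In particular g is surjective.
Since g is surjective, we find the preimage of 2. The inverse of x ↦ x^13 on (ℤ_{43})^× is x ↦ x^13, because 13·13 = 169 = 4·42 + 1 ≡ 1 (mod 42) and x^{42} = 1 for x ≠ 0 (Fermat). So g⁻¹(2) = 2^13 mod 43.
Repeated squaring mod 43: 2^1 ≡ 2, 2^2 ≡ 2² = 4, 2^4 ≡ 4² = 16, 2^8 ≡ 16² = 256 ≡ 41. Since 13 = 8 + 4 + 1, 2^13 ≡ 41·16·2: 41·16 = 656 ≡ 11, then 11·2 = 22. So 2^13 ≡ 22 (mod 43).
Hence g⁻¹(2) = 22.

22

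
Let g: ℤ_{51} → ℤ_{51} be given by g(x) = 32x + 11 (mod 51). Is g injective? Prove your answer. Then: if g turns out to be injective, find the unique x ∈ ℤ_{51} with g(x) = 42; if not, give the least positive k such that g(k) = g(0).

44

Recall that injectivity means: for all u, v in the domain, g(u) = g(v) implies u = v.
If g(u) = g(v), then 32u ≡ 32v (mod 51). Because gcd(32, 51) = 1, we may cancel 32 to get u ≡ v (mod 51).
Hence g is injective.
We now compute 32⁻¹ mod 51 explicitly. Euclid's algorithm: 51 = 1·32 + 19, 32 = 1·19 + 13, 19 = 1·13 + 6, 13 = 2·6 + 1; back-substituting gives 1 = 8·32 − 5·51, so 32⁻¹ ≡ 8 (mod 51).
Since g is injective, we compute g⁻¹(42): solve 32x + 11 ≡ 42 (mod 51), i.e. 32x ≡ 31 (mod 51).
Multiplying by 32⁻¹ = 8 gives x ≡ 8·31 = 248 = 4·51 + 44 ≡ 44 (mod 51).
Check: g(44) = 32·44 + 11 = 1419 = 27·51 + 42 ≡ 42 (mod 51).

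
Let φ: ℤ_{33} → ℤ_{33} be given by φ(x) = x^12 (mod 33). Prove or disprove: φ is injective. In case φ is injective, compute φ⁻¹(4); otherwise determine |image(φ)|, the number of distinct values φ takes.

φ(4): Repeated squaring mod 33: 4^1 ≡ 4, 4^2 ≡ 4² = 16, 4^4 ≡ 16² = 256 ≡ 25, 4^8 ≡ 25² = 625 ≡ 31. Since 12 = 8 + 4, 4^12 ≡ 31·25: 31·25 = 775 ≡ 16. So 4^12 ≡ 16 (mod 33).
φ(7): Repeated squaring mod 33: 7^1 ≡ 7, 7^2 ≡ 7² = 49 ≡ 16, 7^4 ≡ 16² = 256 ≡ 25, 7^8 ≡ 25² = 625 ≡ 31. Since 12 = 8 + 4, 7^12 ≡ 31·25: 31·25 = 775 ≡ 16. So 7^12 ≡ 16 (mod 33).
So φ(4) = φ(7) = 16 while 4 ≠ 7, therefore φ is not injective.
Since φ is not injective, we determine |image(φ)|. Computing x^12 mod 33 for each x (by repeated squaring, reducing mod 33 at every step), the values φ(0), φ(1), …, φ(32) are: 0, 1, 4, 9, 16, 25, 3, 16, 31, 15, 1, 22, 12, 4, 31, 27, 25, 25, 27, 31, 4, 12, 22, 1, 15, 31, 16, 3, 25, 16, 9, 4, 1.
The distinct values are {0, 1, 3, 4, 9, 12, 15, 16, 22, 25, 27, 31}; there are 12 of them.

12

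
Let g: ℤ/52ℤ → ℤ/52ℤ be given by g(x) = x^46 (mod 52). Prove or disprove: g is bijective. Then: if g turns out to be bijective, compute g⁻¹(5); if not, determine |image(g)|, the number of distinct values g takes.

14

g(12): Repeated squaring mod 52: 12^1 ≡ 12, 12^2 ≡ 12² = 144 ≡ 40, 12^4 ≡ 40² = 1600 ≡ 40, 12^8 ≡ 40² = 1600 ≡ 40, 12^16 ≡ 40² = 1600 ≡ 40, 12^32 ≡ 40² = 1600 ≡ 40. Since 46 = 32 + 8 + 4 + 2, 12^46 ≡ 40·40·40·40: 40·40 = 1600 ≡ 40, then 40·40 = 1600 ≡ 40, then 40·40 = 1600 ≡ 40. So 12^46 ≡ 40 (mod 52).
g(14): Repeated squaring mod 52: 14^1 ≡ 14, 14^2 ≡ 14² = 196 ≡ 40, 14^4 ≡ 40² = 1600 ≡ 40, 14^8 ≡ 40² = 1600 ≡ 40, 14^16 ≡ 40² = 1600 ≡ 40, 14^32 ≡ 40² = 1600 ≡ 40. Since 46 = 32 + 8 + 4 + 2, 14^46 ≡ 40·40·40·40: 40·40 = 1600 ≡ 40, then 40·40 = 1600 ≡ 40, then 40·40 = 1600 ≡ 40. So 14^46 ≡ 40 (mod 52).
So g(12) = g(14) = 40 while 12 ≠ 14, therefore g is not injective, hence not bijective.
Since g is not bijective, we determine |image(g)|. Computing x^46 mod 52 for each x (by repeated squaring, reducing mod 52 at every step), the values g(0), g(1), …, g(51) are: 0, 1, 36, 29, 48, 25, 4, 17, 12, 9, 16, 49, 40, 13, 40, 49, 16, 9, 12, 17, 4, 25, 48, 29, 36, 1, 0, 1, 36, 29, 48, 25, 4, 17, 12, 9, 16, 49, 40, 13, 40, 49, 16, 9, 12, 17, 4, 25, 48, 29, 36, 1.
The distinct values are {0, 1, 4, 9, 12, 13, 16, 17, 25, 29, 36, 40, 48, 49}; there are 14 of them.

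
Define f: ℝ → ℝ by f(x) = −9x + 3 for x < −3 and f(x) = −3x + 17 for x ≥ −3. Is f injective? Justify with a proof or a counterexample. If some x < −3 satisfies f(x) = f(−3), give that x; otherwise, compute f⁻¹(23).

-2

Both pieces are strictly decreasing (slopes −9 and −3), so each is injective on its own interval.
The left piece maps (−∞, −3) onto (30, ∞); the right piece maps [−3, ∞) onto (−∞, 26].
These images are disjoint, so no value is attained by both pieces. Hence f is injective.
Because the two images are disjoint, no x < −3 has f(x) = f(−3), so we compute f⁻¹(23): 23 lies in (−∞, 26], so solve −3x + 17 = 23: x = (23 − 17)/(−3) = −2.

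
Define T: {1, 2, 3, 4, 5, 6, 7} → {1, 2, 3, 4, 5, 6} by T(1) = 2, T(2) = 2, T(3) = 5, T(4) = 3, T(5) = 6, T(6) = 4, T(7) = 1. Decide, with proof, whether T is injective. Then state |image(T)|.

6

T(1) = 2 = T(2) with 1 ≠ 2, so T is not injective.
The image of T is {1, 2, 3, 4, 5, 6}, which has 6 elements.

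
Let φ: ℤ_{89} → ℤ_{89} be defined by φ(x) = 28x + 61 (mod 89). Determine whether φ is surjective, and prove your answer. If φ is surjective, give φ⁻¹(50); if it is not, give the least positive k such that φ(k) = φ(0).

60

Since gcd(28, 89) = 1, 28 is invertible modulo 89. Euclid's algorithm: 89 = 3·28 + 5, 28 = 5·5 + 3, 5 = 1·3 + 2, 3 = 1·2 + 1; back-substituting gives 1 = 35·28 − 11·89, so 28⁻¹ ≡ 35 (mod 89).
Then y ↦ 35(y − 61) is a two-sided inverse to φ, so every y ∈ ℤ_{89} has a preimage.
Hence φ is surjective.
Since φ is surjective, we compute φ⁻¹(50): solve 28x + 61 ≡ 50 (mod 89), i.e. 28x ≡ 78 (mod 89).
Multiplying by 28⁻¹ = 35 gives x ≡ 35·78 = 2730 = 30·89 + 60 ≡ 60 (mod 89).
Check: φ(60) = 28·60 + 61 = 1741 = 19·89 + 50 ≡ 50 (mod 89).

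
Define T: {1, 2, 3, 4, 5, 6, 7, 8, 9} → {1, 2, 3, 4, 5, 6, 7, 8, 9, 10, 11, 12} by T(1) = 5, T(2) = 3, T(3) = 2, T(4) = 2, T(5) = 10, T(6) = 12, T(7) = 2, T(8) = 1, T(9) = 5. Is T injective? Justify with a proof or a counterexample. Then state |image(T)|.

6

T(3) = 2 = T(4) with 3 ≠ 4, so T is not injective.
The image of T is {1, 2, 3, 5, 10, 12}, which has 6 elements.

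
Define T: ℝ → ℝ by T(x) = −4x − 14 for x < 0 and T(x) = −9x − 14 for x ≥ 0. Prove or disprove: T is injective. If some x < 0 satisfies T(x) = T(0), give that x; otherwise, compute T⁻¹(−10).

-1

Both pieces are strictly decreasing (slopes −4 and −9), so each is injective on its own interval.
The left piece maps (−∞, 0) onto (−14, ∞); the right piece maps [0, ∞) onto (−∞, −14].
These images are disjoint, so no value is attained by both pieces. Hence T is injective.
Because the two images are disjoint, no x < 0 has T(x) = T(0), so we compute T⁻¹(−10): −10 lies in (−14, ∞), so solve −4x − 14 = −10: x = (−10 + 14)/(−4) = −1.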